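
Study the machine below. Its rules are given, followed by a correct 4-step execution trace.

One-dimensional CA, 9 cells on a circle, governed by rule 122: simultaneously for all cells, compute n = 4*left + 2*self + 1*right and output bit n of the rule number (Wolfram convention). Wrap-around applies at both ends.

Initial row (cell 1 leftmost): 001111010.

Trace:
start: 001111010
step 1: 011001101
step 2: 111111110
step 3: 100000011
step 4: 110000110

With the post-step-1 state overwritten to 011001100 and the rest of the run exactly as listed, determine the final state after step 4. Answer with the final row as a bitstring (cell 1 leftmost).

110000110

state after step 1 := 011001100
step 2: 111111110
step 3: 100000011
step 4: 110000110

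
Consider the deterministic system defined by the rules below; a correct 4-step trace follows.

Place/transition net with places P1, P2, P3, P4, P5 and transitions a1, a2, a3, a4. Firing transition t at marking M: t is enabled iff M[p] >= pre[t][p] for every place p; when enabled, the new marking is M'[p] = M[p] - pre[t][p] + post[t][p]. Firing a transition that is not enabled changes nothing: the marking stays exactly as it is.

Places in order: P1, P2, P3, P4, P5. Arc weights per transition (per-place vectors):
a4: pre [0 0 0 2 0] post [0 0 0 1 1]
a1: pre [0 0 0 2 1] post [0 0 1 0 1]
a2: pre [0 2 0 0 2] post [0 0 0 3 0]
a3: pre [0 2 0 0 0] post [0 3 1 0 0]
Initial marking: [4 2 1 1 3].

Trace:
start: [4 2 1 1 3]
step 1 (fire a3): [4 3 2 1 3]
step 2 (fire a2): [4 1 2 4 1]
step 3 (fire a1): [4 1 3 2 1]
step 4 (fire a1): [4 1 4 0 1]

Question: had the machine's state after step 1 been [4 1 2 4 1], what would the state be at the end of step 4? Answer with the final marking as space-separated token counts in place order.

4 1 4 0 1

state after step 1 := [4 1 2 4 1]
step 2 (fire a2): [4 1 2 4 1]
step 3 (fire a1): [4 1 3 2 1]
step 4 (fire a1): [4 1 4 0 1]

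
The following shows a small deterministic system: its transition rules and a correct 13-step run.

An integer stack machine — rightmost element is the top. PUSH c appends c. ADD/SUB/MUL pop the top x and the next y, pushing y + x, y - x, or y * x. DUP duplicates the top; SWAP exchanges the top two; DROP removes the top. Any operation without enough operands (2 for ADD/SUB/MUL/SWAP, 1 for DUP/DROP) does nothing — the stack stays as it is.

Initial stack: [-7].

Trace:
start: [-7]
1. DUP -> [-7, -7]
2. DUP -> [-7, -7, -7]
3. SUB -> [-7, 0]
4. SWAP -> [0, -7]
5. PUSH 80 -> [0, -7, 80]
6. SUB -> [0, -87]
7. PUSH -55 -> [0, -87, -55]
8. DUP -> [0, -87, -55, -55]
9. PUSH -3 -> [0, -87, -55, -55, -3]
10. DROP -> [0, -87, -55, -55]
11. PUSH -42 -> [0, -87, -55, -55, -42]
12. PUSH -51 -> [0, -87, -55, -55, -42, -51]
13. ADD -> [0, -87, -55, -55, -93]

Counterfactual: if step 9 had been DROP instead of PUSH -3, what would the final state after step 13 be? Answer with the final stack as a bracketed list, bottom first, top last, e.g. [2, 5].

(re-executing from step 9 with the substitution; state before step 9: [0, -87, -55, -55])
9. DROP -> [0, -87, -55]
10. DROP -> [0, -87]
11. PUSH -42 -> [0, -87, -42]
12. PUSH -51 -> [0, -87, -42, -51]
13. ADD -> [0, -87, -93]

[0, -87, -93]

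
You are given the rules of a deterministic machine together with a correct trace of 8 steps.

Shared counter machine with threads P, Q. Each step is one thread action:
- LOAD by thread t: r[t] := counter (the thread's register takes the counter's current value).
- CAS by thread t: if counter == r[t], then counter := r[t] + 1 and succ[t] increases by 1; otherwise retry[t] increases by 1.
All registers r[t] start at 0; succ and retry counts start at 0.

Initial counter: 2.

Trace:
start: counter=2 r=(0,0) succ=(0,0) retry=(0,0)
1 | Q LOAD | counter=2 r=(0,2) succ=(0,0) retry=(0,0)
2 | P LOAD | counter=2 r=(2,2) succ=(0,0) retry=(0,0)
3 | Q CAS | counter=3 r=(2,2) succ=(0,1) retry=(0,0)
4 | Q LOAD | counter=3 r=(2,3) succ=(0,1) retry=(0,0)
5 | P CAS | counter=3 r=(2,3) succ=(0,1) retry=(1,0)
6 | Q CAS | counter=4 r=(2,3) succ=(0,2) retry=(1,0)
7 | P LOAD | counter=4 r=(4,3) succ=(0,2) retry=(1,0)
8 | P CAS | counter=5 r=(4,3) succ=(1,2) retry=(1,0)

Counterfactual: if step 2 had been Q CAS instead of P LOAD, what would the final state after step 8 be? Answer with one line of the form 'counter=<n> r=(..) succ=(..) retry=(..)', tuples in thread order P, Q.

counter=5 r=(4,3) succ=(1,2) retry=(1,1)

(re-executing from step 2 with the substitution; state before step 2: counter=2 r=(0,2) succ=(0,0) retry=(0,0))
2 | Q CAS | counter=3 r=(0,2) succ=(0,1) retry=(0,0)
3 | Q CAS | counter=3 r=(0,2) succ=(0,1) retry=(0,1)
4 | Q LOAD | counter=3 r=(0,3) succ=(0,1) retry=(0,1)
5 | P CAS | counter=3 r=(0,3) succ=(0,1) retry=(1,1)
6 | Q CAS | counter=4 r=(0,3) succ=(0,2) retry=(1,1)
7 | P LOAD | counter=4 r=(4,3) succ=(0,2) retry=(1,1)
8 | P CAS | counter=5 r=(4,3) succ=(1,2) retry=(1,1)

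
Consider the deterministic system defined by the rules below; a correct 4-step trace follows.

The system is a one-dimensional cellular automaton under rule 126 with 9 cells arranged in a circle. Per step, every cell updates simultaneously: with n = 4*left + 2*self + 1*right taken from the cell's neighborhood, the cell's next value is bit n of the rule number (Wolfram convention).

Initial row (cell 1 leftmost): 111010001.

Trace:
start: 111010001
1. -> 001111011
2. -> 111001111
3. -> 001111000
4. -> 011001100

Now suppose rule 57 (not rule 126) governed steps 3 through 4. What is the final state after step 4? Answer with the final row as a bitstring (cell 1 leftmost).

(re-executing steps 3..4 under rule 57; state before step 3: 111001111)
3. -> 000101000
4. -> 110010111

110010111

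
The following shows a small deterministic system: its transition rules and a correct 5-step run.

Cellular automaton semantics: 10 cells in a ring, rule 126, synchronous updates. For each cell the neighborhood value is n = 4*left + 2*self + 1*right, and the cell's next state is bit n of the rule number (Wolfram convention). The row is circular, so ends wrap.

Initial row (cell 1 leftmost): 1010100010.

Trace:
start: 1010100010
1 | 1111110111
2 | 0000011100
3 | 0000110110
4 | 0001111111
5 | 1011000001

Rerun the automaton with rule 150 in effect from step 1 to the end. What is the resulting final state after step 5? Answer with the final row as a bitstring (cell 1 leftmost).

(re-executing steps 1..5 under rule 150; state before step 1: 1010100010)
1 | 1010110110
2 | 1010000000
3 | 1011000001
4 | 0000100010
5 | 0001110111

0001110111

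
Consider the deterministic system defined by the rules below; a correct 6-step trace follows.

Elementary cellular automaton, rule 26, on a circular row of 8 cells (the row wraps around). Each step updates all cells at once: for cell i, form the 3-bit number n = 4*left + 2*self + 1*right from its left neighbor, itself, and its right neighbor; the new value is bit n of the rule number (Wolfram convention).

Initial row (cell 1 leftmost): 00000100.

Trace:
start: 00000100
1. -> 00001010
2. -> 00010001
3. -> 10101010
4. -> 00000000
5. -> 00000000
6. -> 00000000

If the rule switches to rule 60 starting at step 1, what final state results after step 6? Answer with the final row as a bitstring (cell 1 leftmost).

(re-executing steps 1..6 under rule 60; state before step 1: 00000100)
1. -> 00000110
2. -> 00000101
3. -> 10000111
4. -> 01000100
5. -> 01100110
6. -> 01010101

01010101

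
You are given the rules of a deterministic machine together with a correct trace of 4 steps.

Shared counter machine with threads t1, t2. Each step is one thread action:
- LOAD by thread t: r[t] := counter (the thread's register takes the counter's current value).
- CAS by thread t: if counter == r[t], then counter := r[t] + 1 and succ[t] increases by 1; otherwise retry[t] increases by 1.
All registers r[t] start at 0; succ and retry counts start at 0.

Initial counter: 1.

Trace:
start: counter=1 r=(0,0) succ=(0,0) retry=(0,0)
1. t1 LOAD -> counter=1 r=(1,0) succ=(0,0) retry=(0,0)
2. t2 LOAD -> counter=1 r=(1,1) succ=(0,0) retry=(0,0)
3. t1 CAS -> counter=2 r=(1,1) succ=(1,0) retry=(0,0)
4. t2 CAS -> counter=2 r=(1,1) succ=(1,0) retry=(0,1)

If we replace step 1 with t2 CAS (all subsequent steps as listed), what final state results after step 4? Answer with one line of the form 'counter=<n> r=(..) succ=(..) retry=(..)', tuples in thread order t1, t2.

counter=2 r=(0,1) succ=(0,1) retry=(1,1)

(re-executing from step 1 with the substitution; state before step 1: counter=1 r=(0,0) succ=(0,0) retry=(0,0))
1. t2 CAS -> counter=1 r=(0,0) succ=(0,0) retry=(0,1)
2. t2 LOAD -> counter=1 r=(0,1) succ=(0,0) retry=(0,1)
3. t1 CAS -> counter=1 r=(0,1) succ=(0,0) retry=(1,1)
4. t2 CAS -> counter=2 r=(0,1) succ=(0,1) retry=(1,1)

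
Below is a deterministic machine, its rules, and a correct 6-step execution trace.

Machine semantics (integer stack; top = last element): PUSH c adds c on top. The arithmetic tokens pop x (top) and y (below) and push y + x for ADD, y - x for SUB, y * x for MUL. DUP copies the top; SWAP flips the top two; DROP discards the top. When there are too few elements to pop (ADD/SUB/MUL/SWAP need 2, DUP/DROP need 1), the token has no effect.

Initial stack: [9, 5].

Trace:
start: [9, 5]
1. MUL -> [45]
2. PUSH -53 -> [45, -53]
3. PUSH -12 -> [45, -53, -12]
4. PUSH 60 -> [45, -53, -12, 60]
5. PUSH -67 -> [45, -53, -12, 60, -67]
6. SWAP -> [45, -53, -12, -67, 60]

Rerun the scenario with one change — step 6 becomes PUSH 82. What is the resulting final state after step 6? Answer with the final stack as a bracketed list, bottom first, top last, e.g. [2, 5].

(re-executing from step 6 with the substitution; state before step 6: [45, -53, -12, 60, -67])
6. PUSH 82 -> [45, -53, -12, 60, -67, 82]

[45, -53, -12, 60, -67, 82]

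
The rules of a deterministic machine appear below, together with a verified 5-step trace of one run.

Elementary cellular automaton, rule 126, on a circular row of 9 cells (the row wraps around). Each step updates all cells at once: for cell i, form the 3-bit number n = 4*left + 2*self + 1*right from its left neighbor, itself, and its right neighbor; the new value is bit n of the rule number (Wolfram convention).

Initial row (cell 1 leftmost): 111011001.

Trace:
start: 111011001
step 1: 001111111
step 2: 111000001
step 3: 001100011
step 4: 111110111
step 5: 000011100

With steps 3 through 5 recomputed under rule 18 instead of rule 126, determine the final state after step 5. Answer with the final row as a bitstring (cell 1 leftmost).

(re-executing steps 3..5 under rule 18; state before step 3: 111000001)
step 3: 000100010
step 4: 001010101
step 5: 110000000

110000000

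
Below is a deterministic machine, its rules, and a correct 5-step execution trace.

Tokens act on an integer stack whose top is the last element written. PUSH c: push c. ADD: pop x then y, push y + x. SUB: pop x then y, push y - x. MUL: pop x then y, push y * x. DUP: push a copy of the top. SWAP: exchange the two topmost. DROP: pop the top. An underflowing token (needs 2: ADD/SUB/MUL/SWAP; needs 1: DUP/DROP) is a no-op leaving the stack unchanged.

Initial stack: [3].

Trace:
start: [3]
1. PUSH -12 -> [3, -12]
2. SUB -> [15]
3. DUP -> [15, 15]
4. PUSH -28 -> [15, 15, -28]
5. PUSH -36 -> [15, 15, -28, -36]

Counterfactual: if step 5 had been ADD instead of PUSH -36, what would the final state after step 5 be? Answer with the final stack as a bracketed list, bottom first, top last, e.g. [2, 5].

[15, -13]

(re-executing from step 5 with the substitution; state before step 5: [15, 15, -28])
5. ADD -> [15, -13]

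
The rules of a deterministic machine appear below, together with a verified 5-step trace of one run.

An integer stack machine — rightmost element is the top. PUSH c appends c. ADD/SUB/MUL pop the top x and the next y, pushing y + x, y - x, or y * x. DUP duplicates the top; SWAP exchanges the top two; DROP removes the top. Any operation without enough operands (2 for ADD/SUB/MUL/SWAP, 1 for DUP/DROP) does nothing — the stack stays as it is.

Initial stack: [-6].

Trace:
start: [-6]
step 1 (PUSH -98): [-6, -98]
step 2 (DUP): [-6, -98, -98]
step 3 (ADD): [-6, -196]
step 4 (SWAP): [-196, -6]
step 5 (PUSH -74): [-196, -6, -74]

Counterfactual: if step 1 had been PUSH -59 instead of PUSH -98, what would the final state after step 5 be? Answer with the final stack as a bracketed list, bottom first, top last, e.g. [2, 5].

[-118, -6, -74]

(re-executing from step 1 with the substitution; state before step 1: [-6])
step 1 (PUSH -59): [-6, -59]
step 2 (DUP): [-6, -59, -59]
step 3 (ADD): [-6, -118]
step 4 (SWAP): [-118, -6]
step 5 (PUSH -74): [-118, -6, -74]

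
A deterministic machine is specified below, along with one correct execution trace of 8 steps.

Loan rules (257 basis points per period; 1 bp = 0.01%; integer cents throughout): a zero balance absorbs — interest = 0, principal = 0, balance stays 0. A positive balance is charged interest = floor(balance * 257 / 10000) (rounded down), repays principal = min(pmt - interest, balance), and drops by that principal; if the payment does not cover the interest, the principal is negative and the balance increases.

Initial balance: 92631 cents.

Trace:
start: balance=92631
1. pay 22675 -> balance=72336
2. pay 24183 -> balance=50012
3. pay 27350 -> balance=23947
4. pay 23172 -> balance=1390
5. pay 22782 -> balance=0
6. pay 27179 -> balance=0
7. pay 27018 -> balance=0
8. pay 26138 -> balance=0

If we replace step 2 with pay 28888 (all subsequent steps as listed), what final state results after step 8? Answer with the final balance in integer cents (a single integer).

(re-executing from step 2 with the substitution; state before step 2: balance=72336)
2. pay 28888 -> balance=45307
3. pay 27350 -> balance=19121
4. pay 23172 -> balance=0
5. pay 22782 -> balance=0
6. pay 27179 -> balance=0
7. pay 27018 -> balance=0
8. pay 26138 -> balance=0

0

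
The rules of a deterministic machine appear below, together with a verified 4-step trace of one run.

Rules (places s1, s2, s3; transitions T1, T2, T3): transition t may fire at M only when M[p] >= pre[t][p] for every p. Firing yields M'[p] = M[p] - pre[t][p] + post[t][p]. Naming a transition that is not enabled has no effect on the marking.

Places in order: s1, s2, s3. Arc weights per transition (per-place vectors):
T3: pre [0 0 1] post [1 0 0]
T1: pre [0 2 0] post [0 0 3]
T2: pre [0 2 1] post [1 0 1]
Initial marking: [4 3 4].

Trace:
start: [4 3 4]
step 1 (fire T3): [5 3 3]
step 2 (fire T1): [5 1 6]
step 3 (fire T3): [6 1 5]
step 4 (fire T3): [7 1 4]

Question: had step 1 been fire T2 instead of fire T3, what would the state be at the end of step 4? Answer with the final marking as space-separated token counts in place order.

7 1 2

(re-executing from step 1 with the substitution; state before step 1: [4 3 4])
step 1 (fire T2): [5 1 4]
step 2 (fire T1): [5 1 4]
step 3 (fire T3): [6 1 3]
step 4 (fire T3): [7 1 2]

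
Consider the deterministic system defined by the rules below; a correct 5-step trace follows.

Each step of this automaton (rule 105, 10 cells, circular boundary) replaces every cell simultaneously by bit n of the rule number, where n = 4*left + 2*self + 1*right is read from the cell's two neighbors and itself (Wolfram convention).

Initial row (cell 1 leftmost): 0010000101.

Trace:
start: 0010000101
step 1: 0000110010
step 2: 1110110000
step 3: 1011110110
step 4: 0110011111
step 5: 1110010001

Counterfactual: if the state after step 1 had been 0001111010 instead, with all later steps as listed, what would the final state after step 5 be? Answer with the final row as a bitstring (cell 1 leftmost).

state after step 1 := 0001111010
step 2: 1101001100
step 3: 1110001100
step 4: 1010101100
step 5: 0101011100

0101011100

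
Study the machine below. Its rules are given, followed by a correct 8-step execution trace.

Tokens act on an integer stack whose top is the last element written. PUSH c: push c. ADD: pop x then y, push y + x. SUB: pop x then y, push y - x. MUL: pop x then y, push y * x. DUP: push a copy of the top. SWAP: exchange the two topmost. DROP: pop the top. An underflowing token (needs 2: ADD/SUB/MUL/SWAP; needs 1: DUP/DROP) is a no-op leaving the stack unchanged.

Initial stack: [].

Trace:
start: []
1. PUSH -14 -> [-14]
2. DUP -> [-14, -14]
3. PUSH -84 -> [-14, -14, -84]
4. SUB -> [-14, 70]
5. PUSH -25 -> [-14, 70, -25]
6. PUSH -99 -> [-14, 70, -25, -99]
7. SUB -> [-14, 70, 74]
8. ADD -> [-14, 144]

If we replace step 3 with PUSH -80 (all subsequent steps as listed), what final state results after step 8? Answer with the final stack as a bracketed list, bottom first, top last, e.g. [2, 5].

(re-executing from step 3 with the substitution; state before step 3: [-14, -14])
3. PUSH -80 -> [-14, -14, -80]
4. SUB -> [-14, 66]
5. PUSH -25 -> [-14, 66, -25]
6. PUSH -99 -> [-14, 66, -25, -99]
7. SUB -> [-14, 66, 74]
8. ADD -> [-14, 140]

[-14, 140]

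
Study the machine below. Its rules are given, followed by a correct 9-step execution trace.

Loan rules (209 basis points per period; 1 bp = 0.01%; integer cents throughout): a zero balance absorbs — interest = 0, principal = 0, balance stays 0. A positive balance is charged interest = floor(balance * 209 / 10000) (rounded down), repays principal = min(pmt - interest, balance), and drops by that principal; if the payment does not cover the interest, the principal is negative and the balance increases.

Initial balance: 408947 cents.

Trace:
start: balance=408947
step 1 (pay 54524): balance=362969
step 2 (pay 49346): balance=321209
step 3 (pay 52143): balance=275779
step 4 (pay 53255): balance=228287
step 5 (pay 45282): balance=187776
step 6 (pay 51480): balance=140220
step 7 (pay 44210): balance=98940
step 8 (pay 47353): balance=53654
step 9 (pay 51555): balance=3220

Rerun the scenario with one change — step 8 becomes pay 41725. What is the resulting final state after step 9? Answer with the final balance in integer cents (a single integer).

8965

(re-executing from step 8 with the substitution; state before step 8: balance=98940)
step 8 (pay 41725): balance=59282
step 9 (pay 51555): balance=8965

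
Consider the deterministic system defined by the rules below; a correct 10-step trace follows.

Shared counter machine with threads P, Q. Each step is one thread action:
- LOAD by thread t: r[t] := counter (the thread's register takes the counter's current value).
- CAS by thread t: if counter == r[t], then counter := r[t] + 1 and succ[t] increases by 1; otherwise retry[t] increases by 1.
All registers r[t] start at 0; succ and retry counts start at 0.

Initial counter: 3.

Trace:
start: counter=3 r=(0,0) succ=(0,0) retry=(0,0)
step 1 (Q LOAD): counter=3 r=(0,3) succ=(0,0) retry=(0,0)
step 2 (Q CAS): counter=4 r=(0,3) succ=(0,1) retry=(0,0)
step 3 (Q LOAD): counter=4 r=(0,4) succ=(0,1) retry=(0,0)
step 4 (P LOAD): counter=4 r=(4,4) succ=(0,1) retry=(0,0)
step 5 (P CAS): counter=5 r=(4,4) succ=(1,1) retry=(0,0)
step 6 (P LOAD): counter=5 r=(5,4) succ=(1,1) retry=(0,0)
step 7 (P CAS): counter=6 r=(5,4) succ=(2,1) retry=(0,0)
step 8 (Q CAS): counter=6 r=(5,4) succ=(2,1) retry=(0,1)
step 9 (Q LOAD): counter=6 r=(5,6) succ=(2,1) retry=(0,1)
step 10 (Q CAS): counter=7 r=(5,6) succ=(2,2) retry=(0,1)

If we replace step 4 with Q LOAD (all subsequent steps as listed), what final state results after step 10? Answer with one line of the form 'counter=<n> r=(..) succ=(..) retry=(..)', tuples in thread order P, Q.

counter=6 r=(4,5) succ=(1,2) retry=(1,1)

(re-executing from step 4 with the substitution; state before step 4: counter=4 r=(0,4) succ=(0,1) retry=(0,0))
step 4 (Q LOAD): counter=4 r=(0,4) succ=(0,1) retry=(0,0)
step 5 (P CAS): counter=4 r=(0,4) succ=(0,1) retry=(1,0)
step 6 (P LOAD): counter=4 r=(4,4) succ=(0,1) retry=(1,0)
step 7 (P CAS): counter=5 r=(4,4) succ=(1,1) retry=(1,0)
step 8 (Q CAS): counter=5 r=(4,4) succ=(1,1) retry=(1,1)
step 9 (Q LOAD): counter=5 r=(4,5) succ=(1,1) retry=(1,1)
step 10 (Q CAS): counter=6 r=(4,5) succ=(1,2) retry=(1,1)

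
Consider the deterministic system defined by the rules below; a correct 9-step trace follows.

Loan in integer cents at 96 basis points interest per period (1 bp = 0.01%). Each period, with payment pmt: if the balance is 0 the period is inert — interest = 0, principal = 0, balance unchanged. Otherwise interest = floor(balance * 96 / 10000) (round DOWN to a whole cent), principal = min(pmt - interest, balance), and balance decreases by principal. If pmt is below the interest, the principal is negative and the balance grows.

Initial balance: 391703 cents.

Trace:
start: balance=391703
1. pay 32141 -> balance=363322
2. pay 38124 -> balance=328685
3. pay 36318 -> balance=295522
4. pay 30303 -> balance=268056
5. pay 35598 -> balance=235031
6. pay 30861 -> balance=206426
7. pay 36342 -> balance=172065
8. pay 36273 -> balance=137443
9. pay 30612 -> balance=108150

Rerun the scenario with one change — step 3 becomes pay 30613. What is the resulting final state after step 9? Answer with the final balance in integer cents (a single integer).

114191

(re-executing from step 3 with the substitution; state before step 3: balance=328685)
3. pay 30613 -> balance=301227
4. pay 30303 -> balance=273815
5. pay 35598 -> balance=240845
6. pay 30861 -> balance=212296
7. pay 36342 -> balance=177992
8. pay 36273 -> balance=143427
9. pay 30612 -> balance=114191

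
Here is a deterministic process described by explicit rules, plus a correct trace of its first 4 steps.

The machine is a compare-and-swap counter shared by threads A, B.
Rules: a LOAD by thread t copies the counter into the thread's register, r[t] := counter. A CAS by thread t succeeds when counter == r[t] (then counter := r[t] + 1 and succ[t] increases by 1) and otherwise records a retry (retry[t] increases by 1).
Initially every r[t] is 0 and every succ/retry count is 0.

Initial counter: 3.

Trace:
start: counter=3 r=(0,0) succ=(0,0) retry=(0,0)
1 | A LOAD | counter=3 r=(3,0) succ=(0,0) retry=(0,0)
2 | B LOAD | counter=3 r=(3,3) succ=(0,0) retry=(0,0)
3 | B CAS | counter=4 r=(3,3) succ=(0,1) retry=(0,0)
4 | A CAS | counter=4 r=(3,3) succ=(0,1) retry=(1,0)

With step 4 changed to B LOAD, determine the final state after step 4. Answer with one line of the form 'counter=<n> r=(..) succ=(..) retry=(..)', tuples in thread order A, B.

counter=4 r=(3,4) succ=(0,1) retry=(0,0)

(re-executing from step 4 with the substitution; state before step 4: counter=4 r=(3,3) succ=(0,1) retry=(0,0))
4 | B LOAD | counter=4 r=(3,4) succ=(0,1) retry=(0,0)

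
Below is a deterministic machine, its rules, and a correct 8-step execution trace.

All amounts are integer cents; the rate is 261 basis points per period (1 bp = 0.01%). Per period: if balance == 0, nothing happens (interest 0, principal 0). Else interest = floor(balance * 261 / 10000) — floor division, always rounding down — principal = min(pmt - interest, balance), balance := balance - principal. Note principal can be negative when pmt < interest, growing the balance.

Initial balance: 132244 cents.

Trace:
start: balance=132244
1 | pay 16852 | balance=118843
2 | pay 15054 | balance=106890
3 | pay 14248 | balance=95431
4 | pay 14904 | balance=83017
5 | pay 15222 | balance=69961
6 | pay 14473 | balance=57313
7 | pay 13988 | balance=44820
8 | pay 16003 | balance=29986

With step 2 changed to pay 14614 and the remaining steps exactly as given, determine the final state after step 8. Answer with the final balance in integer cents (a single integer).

(re-executing from step 2 with the substitution; state before step 2: balance=118843)
2 | pay 14614 | balance=107330
3 | pay 14248 | balance=95883
4 | pay 14904 | balance=83481
5 | pay 15222 | balance=70437
6 | pay 14473 | balance=57802
7 | pay 13988 | balance=45322
8 | pay 16003 | balance=30501

30501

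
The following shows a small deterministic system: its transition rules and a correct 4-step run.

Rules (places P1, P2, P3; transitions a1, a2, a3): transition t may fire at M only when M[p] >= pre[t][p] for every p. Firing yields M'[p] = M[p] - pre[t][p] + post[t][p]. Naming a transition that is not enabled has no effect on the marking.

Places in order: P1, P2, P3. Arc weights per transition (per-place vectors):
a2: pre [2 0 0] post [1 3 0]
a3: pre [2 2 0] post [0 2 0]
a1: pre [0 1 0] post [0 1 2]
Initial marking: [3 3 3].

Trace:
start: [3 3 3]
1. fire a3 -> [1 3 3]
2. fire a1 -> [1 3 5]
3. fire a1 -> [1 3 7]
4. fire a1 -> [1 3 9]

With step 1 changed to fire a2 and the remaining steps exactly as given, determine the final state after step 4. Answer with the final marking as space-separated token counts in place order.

(re-executing from step 1 with the substitution; state before step 1: [3 3 3])
1. fire a2 -> [2 6 3]
2. fire a1 -> [2 6 5]
3. fire a1 -> [2 6 7]
4. fire a1 -> [2 6 9]

2 6 9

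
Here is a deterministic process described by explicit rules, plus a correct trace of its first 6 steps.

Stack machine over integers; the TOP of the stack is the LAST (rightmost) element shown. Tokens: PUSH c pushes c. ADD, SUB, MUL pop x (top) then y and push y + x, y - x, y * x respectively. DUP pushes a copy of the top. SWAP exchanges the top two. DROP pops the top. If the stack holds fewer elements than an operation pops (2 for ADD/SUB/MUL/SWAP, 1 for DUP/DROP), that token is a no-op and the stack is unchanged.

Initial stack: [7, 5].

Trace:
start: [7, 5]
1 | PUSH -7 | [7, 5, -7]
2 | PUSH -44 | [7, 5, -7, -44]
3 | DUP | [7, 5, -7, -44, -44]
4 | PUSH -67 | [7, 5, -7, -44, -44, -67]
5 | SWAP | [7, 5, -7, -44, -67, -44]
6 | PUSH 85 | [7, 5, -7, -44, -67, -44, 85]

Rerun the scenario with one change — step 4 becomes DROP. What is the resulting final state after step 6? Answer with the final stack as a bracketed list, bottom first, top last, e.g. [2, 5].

(re-executing from step 4 with the substitution; state before step 4: [7, 5, -7, -44, -44])
4 | DROP | [7, 5, -7, -44]
5 | SWAP | [7, 5, -44, -7]
6 | PUSH 85 | [7, 5, -44, -7, 85]

[7, 5, -44, -7, 85]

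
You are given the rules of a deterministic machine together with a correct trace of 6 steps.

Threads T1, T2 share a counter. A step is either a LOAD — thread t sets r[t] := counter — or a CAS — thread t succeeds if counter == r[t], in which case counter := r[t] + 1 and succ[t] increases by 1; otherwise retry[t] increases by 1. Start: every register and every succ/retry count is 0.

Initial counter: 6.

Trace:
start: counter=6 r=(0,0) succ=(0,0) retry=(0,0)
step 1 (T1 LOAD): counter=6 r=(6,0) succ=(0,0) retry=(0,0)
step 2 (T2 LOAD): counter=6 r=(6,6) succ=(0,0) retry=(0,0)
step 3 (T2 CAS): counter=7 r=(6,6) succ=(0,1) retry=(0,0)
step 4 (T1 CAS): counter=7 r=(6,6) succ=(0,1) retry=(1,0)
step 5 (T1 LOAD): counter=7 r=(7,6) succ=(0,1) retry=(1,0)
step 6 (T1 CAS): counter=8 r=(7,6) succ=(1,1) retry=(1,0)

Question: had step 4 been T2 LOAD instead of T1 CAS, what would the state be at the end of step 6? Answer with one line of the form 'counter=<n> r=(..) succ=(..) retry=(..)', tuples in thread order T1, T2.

counter=8 r=(7,7) succ=(1,1) retry=(0,0)

(re-executing from step 4 with the substitution; state before step 4: counter=7 r=(6,6) succ=(0,1) retry=(0,0))
step 4 (T2 LOAD): counter=7 r=(6,7) succ=(0,1) retry=(0,0)
step 5 (T1 LOAD): counter=7 r=(7,7) succ=(0,1) retry=(0,0)
step 6 (T1 CAS): counter=8 r=(7,7) succ=(1,1) retry=(0,0)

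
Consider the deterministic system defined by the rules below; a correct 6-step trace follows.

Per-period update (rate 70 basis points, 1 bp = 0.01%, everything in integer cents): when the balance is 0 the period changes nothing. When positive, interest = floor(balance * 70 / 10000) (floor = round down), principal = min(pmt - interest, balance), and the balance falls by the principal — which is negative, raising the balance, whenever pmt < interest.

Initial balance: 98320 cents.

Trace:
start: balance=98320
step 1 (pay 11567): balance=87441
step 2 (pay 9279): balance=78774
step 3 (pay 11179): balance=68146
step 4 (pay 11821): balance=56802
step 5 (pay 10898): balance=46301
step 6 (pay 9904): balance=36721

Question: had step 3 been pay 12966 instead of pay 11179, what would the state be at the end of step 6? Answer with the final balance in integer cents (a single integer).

34896

(re-executing from step 3 with the substitution; state before step 3: balance=78774)
step 3 (pay 12966): balance=66359
step 4 (pay 11821): balance=55002
step 5 (pay 10898): balance=44489
step 6 (pay 9904): balance=34896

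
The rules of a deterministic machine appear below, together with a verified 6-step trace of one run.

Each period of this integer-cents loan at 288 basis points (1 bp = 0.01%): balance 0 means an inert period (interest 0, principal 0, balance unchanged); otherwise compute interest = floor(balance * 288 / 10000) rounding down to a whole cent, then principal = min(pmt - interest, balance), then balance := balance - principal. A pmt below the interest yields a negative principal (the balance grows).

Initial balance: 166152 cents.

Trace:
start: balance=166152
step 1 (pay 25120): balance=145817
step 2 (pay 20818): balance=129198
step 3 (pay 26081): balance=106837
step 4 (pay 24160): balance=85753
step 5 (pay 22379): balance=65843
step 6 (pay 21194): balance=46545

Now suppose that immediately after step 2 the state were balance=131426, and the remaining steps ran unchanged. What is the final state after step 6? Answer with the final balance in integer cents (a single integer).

state after step 2 := balance=131426
step 3 (pay 26081): balance=109130
step 4 (pay 24160): balance=88112
step 5 (pay 22379): balance=68270
step 6 (pay 21194): balance=49042

49042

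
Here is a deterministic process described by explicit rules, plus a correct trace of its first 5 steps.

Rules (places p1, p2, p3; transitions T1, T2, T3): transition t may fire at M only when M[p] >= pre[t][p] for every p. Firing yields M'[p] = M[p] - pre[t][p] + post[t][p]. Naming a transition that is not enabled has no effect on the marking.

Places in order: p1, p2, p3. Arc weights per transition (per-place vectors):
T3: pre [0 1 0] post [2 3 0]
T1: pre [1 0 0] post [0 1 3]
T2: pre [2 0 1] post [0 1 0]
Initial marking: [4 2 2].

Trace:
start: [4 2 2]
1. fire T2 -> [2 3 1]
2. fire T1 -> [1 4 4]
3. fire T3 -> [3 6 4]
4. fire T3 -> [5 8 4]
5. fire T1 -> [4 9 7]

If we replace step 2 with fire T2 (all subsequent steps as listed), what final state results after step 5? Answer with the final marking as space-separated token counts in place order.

3 9 3

(re-executing from step 2 with the substitution; state before step 2: [2 3 1])
2. fire T2 -> [0 4 0]
3. fire T3 -> [2 6 0]
4. fire T3 -> [4 8 0]
5. fire T1 -> [3 9 3]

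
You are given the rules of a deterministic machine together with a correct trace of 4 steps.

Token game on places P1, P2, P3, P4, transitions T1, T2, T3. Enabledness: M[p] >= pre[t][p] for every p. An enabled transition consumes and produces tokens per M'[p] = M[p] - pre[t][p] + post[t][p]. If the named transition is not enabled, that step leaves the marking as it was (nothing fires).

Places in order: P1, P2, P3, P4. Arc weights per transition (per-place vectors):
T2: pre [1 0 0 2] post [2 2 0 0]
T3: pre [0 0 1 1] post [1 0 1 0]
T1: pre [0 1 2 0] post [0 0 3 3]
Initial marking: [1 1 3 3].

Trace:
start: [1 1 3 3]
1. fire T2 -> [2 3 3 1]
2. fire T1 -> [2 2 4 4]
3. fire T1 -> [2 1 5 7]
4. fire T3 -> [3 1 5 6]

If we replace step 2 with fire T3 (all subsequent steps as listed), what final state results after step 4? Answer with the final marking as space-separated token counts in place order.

4 2 4 2

(re-executing from step 2 with the substitution; state before step 2: [2 3 3 1])
2. fire T3 -> [3 3 3 0]
3. fire T1 -> [3 2 4 3]
4. fire T3 -> [4 2 4 2]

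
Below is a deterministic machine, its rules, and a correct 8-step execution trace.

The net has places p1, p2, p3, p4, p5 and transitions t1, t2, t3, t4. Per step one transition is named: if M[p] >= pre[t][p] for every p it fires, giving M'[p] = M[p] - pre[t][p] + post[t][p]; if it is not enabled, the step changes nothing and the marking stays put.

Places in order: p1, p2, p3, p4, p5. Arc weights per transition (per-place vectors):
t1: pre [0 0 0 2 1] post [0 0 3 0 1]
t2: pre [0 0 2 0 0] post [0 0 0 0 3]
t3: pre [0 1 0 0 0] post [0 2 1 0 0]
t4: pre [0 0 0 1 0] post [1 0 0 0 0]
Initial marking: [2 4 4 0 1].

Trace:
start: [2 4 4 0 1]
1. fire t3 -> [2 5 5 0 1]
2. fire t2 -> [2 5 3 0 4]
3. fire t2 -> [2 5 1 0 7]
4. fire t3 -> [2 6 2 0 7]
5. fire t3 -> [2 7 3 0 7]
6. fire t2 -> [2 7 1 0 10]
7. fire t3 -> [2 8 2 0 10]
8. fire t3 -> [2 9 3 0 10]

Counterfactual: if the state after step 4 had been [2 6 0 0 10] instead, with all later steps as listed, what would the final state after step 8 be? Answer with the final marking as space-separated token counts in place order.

state after step 4 := [2 6 0 0 10]
5. fire t3 -> [2 7 1 0 10]
6. fire t2 -> [2 7 1 0 10]
7. fire t3 -> [2 8 2 0 10]
8. fire t3 -> [2 9 3 0 10]

2 9 3 0 10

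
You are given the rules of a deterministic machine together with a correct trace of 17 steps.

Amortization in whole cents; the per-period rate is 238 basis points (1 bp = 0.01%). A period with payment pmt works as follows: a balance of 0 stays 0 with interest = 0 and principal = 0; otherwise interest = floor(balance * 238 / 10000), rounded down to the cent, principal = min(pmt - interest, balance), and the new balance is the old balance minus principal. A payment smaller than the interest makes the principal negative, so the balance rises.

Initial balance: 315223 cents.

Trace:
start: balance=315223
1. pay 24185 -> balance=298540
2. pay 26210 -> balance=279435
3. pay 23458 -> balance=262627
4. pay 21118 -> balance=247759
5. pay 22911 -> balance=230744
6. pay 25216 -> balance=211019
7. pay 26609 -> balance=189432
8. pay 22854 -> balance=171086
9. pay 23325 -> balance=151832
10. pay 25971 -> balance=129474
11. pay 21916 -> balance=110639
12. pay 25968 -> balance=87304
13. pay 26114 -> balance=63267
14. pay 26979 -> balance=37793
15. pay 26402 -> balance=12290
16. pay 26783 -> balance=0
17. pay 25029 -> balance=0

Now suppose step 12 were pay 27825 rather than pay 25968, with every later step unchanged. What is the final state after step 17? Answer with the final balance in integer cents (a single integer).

0

(re-executing from step 12 with the substitution; state before step 12: balance=110639)
12. pay 27825 -> balance=85447
13. pay 26114 -> balance=61366
14. pay 26979 -> balance=35847
15. pay 26402 -> balance=10298
16. pay 26783 -> balance=0
17. pay 25029 -> balance=0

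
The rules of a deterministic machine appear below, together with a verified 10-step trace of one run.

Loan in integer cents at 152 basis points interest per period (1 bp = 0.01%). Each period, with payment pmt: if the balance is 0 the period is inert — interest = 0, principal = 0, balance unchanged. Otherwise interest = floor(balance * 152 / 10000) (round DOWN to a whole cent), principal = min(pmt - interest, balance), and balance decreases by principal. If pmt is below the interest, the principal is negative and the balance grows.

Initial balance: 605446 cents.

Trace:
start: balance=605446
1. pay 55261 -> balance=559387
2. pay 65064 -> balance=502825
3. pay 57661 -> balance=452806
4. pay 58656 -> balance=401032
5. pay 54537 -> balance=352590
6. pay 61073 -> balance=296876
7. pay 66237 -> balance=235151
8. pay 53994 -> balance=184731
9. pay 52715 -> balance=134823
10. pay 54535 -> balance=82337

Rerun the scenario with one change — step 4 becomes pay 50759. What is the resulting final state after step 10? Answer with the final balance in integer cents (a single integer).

90982

(re-executing from step 4 with the substitution; state before step 4: balance=452806)
4. pay 50759 -> balance=408929
5. pay 54537 -> balance=360607
6. pay 61073 -> balance=305015
7. pay 66237 -> balance=243414
8. pay 53994 -> balance=193119
9. pay 52715 -> balance=143339
10. pay 54535 -> balance=90982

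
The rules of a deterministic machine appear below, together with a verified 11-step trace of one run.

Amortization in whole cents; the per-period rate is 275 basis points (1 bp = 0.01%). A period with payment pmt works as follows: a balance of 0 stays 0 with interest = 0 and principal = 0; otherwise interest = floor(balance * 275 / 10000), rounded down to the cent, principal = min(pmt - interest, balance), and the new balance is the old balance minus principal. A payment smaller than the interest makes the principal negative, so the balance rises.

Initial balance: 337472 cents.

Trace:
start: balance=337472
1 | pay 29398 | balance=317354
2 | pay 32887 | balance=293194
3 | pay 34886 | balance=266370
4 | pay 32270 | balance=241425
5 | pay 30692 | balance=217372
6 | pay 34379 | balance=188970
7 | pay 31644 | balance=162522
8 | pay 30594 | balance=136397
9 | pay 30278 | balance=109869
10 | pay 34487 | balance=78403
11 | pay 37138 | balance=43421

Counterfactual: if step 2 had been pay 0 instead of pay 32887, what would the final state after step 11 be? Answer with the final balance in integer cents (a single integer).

85403

(re-executing from step 2 with the substitution; state before step 2: balance=317354)
2 | pay 0 | balance=326081
3 | pay 34886 | balance=300162
4 | pay 32270 | balance=276146
5 | pay 30692 | balance=253048
6 | pay 34379 | balance=225627
7 | pay 31644 | balance=200187
8 | pay 30594 | balance=175098
9 | pay 30278 | balance=149635
10 | pay 34487 | balance=119262
11 | pay 37138 | balance=85403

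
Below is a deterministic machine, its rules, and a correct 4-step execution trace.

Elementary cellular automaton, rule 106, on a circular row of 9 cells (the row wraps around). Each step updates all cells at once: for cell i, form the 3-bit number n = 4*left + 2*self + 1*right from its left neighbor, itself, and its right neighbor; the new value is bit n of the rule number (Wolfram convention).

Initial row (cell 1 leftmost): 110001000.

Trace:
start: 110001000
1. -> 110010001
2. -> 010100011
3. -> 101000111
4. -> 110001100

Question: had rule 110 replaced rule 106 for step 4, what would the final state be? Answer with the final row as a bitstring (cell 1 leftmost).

(re-executing step 4 under rule 110; state before step 4: 101000111)
4. -> 111001100

111001100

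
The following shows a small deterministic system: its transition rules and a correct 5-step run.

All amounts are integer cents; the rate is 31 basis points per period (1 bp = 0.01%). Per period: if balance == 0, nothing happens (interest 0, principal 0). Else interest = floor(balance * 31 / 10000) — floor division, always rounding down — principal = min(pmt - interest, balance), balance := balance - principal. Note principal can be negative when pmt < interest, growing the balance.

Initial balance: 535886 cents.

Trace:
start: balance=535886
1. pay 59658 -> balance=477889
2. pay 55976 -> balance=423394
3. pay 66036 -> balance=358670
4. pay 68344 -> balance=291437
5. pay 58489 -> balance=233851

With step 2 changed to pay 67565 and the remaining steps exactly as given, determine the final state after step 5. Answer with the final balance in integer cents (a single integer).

222154

(re-executing from step 2 with the substitution; state before step 2: balance=477889)
2. pay 67565 -> balance=411805
3. pay 66036 -> balance=347045
4. pay 68344 -> balance=279776
5. pay 58489 -> balance=222154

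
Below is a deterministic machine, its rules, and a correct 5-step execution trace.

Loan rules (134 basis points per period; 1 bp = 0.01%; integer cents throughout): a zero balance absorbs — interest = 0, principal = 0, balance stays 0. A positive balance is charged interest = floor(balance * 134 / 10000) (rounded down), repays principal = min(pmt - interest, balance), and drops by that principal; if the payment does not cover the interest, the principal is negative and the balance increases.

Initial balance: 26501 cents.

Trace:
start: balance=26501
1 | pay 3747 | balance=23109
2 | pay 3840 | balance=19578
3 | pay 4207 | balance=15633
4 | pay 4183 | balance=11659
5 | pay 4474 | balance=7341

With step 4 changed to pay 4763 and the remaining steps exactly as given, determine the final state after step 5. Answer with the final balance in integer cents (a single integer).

6753

(re-executing from step 4 with the substitution; state before step 4: balance=15633)
4 | pay 4763 | balance=11079
5 | pay 4474 | balance=6753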